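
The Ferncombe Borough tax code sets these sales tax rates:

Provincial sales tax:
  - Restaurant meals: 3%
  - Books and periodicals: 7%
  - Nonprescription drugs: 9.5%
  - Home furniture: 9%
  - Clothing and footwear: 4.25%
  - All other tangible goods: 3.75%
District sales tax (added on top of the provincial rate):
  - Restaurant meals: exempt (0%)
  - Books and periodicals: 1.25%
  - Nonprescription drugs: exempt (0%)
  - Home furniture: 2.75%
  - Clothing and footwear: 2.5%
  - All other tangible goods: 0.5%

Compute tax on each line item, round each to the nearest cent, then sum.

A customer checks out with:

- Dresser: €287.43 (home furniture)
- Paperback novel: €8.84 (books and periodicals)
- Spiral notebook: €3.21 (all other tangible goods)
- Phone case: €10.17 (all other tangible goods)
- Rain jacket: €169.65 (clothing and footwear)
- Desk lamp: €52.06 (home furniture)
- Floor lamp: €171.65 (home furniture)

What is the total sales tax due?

€72.81

Dresser €287.43: home furniture → 9% + 2.75% district = 11.75% → €33.77
Paperback novel €8.84: books and periodicals → 7% + 1.25% district = 8.25% → €0.73
Spiral notebook €3.21: all other tangible goods → 3.75% + 0.5% district = 4.25% → €0.14
Phone case €10.17: all other tangible goods → 3.75% + 0.5% district = 4.25% → €0.43
Rain jacket €169.65: clothing and footwear → 4.25% + 2.5% district = 6.75% → €11.45
Desk lamp €52.06: home furniture → 9% + 2.75% district = 11.75% → €6.12
Floor lamp €171.65: home furniture → 9% + 2.75% district = 11.75% → €20.17
Total tax = €33.77 + €0.73 + €0.14 + €0.43 + €11.45 + €6.12 + €20.17 = €72.81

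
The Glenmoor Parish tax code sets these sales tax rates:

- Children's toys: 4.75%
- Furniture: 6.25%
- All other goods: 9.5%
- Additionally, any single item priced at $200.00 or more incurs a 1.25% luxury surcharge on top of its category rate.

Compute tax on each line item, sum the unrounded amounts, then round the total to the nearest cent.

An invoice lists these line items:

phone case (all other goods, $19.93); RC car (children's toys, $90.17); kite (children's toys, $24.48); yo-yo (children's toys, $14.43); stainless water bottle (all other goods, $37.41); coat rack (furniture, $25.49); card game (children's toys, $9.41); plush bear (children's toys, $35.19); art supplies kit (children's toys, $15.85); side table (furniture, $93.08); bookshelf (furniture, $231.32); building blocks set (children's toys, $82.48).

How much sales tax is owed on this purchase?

Phone case $19.93: all other goods → 9.5% → $1.89335
RC car $90.17: children's toys → 4.75% → $4.283075
Kite $24.48: children's toys → 4.75% → $1.1628
Yo-yo $14.43: children's toys → 4.75% → $0.685425
Stainless water bottle $37.41: all other goods → 9.5% → $3.55395
Coat rack $25.49: furniture → 6.25% → $1.593125
Card game $9.41: children's toys → 4.75% → $0.446975
Plush bear $35.19: children's toys → 4.75% → $1.671525
Art supplies kit $15.85: children's toys → 4.75% → $0.752875
Side table $93.08: furniture → 6.25% → $5.8175
Bookshelf $231.32: furniture → 6.25% + 1.25% surcharge = 7.5% → $17.349
Building blocks set $82.48: children's toys → 4.75% → $3.9178
Unrounded tax sum = $43.1274 → $43.13

$43.13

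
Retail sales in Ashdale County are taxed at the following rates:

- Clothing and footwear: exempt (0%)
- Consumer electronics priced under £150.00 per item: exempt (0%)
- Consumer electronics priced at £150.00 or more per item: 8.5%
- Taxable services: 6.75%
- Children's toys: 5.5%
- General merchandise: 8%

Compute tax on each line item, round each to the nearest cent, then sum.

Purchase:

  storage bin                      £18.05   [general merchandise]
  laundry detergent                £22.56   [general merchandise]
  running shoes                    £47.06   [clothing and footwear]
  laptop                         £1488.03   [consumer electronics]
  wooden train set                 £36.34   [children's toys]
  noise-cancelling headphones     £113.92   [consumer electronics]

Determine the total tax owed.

£131.72

Storage bin £18.05: general merchandise → 8% → £1.44
Laundry detergent £22.56: general merchandise → 8% → £1.80
Running shoes £47.06: clothing and footwear → 0% → £0.00
Laptop £1488.03: consumer electronics, £150.00 or more → 8.5% → £126.48
Wooden train set £36.34: children's toys → 5.5% → £2.00
Noise-cancelling headphones £113.92: consumer electronics, under £150.00 → 0% → £0.00
Total tax = £1.44 + £1.80 + £126.48 + £2.00 = £131.72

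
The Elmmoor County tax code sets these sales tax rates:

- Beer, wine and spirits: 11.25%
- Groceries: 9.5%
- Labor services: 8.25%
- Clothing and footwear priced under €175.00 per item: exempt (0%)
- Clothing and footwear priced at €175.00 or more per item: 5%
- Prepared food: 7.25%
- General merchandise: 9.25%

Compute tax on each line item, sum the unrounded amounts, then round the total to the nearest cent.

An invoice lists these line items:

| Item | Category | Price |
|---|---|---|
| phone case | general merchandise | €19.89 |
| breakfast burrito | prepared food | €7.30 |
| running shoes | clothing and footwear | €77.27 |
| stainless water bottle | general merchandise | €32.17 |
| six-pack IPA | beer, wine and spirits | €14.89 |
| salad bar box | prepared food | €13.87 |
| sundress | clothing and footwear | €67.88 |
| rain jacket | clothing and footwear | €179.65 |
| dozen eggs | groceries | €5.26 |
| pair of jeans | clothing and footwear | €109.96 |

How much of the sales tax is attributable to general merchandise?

€4.82

Phone case €19.89: general merchandise → 9.25% → €1.839825
Stainless water bottle €32.17: general merchandise → 9.25% → €2.975725
Tax on general merchandise: unrounded sum = €4.81555 → €4.82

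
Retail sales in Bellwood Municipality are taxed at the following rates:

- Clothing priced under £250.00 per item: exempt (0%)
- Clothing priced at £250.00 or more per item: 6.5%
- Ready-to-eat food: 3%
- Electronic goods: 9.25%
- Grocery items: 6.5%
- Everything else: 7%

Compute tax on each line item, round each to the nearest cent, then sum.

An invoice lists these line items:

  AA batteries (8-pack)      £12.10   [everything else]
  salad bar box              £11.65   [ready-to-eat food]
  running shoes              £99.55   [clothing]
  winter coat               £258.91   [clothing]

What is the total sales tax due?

£18.03

AA batteries (8-pack) £12.10: everything else → 7% → £0.85
Salad bar box £11.65: ready-to-eat food → 3% → £0.35
Running shoes £99.55: clothing, under £250.00 → 0% → £0.00
Winter coat £258.91: clothing, £250.00 or more → 6.5% → £16.83
Total tax = £0.85 + £0.35 + £16.83 = £18.03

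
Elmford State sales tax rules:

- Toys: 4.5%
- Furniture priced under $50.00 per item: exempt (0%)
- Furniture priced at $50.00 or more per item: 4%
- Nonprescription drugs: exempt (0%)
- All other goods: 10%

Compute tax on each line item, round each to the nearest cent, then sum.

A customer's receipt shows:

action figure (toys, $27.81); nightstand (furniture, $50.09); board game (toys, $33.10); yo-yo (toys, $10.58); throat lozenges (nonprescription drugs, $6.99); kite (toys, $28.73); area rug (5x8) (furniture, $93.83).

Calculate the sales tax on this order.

Action figure $27.81: toys → 4.5% → $1.25
Nightstand $50.09: furniture, $50.00 or more → 4% → $2.00
Board game $33.10: toys → 4.5% → $1.49
Yo-yo $10.58: toys → 4.5% → $0.48
Throat lozenges $6.99: nonprescription drugs → 0% → $0.00
Kite $28.73: toys → 4.5% → $1.29
Area rug (5x8) $93.83: furniture, $50.00 or more → 4% → $3.75
Total tax = $1.25 + $2.00 + $1.49 + $0.48 + $1.29 + $3.75 = $10.26

$10.26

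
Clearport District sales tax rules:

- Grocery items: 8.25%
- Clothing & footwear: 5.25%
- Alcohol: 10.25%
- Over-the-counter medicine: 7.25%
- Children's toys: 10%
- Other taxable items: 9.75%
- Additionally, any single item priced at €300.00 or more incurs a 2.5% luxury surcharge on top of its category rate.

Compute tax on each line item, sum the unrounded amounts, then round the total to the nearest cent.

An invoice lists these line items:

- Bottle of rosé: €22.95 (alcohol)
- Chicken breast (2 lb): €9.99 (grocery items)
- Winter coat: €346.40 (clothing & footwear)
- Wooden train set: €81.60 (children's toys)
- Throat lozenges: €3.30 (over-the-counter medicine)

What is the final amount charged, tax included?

€502.66

Bottle of rosé €22.95: alcohol → 10.25% → €2.352375
Chicken breast (2 lb) €9.99: grocery items → 8.25% → €0.824175
Winter coat €346.40: clothing & footwear → 5.25% + 2.5% surcharge = 7.75% → €26.846
Wooden train set €81.60: children's toys → 10% → €8.16
Throat lozenges €3.30: over-the-counter medicine → 7.25% → €0.23925
Subtotal = €464.24; unrounded tax = €38.4218 → €38.42; total due = €502.66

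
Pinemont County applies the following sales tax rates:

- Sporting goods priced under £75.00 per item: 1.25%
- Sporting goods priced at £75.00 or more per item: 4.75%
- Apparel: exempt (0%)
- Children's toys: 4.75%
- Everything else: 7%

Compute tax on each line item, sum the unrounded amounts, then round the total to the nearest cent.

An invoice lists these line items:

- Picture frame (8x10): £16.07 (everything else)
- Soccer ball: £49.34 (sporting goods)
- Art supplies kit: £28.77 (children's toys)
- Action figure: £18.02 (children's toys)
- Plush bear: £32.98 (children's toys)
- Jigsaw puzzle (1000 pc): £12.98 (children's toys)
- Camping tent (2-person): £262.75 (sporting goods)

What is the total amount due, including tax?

Picture frame (8x10) £16.07: everything else → 7% → £1.1249
Soccer ball £49.34: sporting goods, under £75.00 → 1.25% → £0.61675
Art supplies kit £28.77: children's toys → 4.75% → £1.366575
Action figure £18.02: children's toys → 4.75% → £0.85595
Plush bear £32.98: children's toys → 4.75% → £1.56655
Jigsaw puzzle (1000 pc) £12.98: children's toys → 4.75% → £0.61655
Camping tent (2-person) £262.75: sporting goods, £75.00 or more → 4.75% → £12.480625
Subtotal = £420.91; unrounded tax = £18.6279 → £18.63; total due = £439.54

£439.54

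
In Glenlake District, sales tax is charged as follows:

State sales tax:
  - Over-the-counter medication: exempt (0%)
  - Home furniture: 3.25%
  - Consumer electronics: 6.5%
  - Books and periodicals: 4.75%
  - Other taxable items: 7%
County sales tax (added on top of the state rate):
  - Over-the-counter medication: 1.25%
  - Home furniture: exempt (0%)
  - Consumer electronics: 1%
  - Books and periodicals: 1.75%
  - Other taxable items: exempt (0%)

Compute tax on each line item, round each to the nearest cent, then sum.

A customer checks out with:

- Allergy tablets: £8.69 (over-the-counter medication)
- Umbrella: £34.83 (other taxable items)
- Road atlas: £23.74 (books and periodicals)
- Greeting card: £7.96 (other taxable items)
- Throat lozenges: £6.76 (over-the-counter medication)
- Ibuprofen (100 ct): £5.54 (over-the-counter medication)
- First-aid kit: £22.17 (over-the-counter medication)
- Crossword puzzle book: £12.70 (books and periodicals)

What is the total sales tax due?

Allergy tablets £8.69: over-the-counter medication → 0% + 1.25% county = 1.25% → £0.11
Umbrella £34.83: other taxable items → 7% + 0% county = 7% → £2.44
Road atlas £23.74: books and periodicals → 4.75% + 1.75% county = 6.5% → £1.54
Greeting card £7.96: other taxable items → 7% + 0% county = 7% → £0.56
Throat lozenges £6.76: over-the-counter medication → 0% + 1.25% county = 1.25% → £0.08
Ibuprofen (100 ct) £5.54: over-the-counter medication → 0% + 1.25% county = 1.25% → £0.07
First-aid kit £22.17: over-the-counter medication → 0% + 1.25% county = 1.25% → £0.28
Crossword puzzle book £12.70: books and periodicals → 4.75% + 1.75% county = 6.5% → £0.83
Total tax = £0.11 + £2.44 + £1.54 + £0.56 + £0.08 + £0.07 + £0.28 + £0.83 = £5.91

£5.91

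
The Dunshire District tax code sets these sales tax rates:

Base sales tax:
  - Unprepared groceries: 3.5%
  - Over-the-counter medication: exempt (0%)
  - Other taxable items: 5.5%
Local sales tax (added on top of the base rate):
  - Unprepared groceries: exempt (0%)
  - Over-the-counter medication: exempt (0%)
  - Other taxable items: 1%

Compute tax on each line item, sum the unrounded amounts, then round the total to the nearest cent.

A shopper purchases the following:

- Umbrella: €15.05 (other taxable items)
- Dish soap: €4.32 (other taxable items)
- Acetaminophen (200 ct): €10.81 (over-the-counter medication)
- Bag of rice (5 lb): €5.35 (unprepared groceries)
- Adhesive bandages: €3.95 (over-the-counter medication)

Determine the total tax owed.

Umbrella €15.05: other taxable items → 5.5% + 1% local = 6.5% → €0.97825
Dish soap €4.32: other taxable items → 5.5% + 1% local = 6.5% → €0.2808
Acetaminophen (200 ct) €10.81: over-the-counter medication → 0% + 0% local = 0% → €0.00
Bag of rice (5 lb) €5.35: unprepared groceries → 3.5% + 0% local = 3.5% → €0.18725
Adhesive bandages €3.95: over-the-counter medication → 0% + 0% local = 0% → €0.00
Unrounded tax sum = €1.4463 → €1.45

€1.45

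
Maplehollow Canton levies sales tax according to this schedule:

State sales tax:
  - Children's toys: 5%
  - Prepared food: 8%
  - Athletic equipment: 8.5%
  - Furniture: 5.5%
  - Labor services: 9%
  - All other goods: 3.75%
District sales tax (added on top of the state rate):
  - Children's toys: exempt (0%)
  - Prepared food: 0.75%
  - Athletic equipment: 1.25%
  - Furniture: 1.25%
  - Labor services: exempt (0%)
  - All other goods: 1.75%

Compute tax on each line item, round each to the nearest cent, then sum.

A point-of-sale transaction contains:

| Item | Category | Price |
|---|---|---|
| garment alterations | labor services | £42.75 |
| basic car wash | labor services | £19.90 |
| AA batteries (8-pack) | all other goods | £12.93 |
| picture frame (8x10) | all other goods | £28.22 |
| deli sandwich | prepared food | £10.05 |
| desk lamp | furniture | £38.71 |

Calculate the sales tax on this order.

Garment alterations £42.75: labor services → 9% + 0% district = 9% → £3.85
Basic car wash £19.90: labor services → 9% + 0% district = 9% → £1.79
AA batteries (8-pack) £12.93: all other goods → 3.75% + 1.75% district = 5.5% → £0.71
Picture frame (8x10) £28.22: all other goods → 3.75% + 1.75% district = 5.5% → £1.55
Deli sandwich £10.05: prepared food → 8% + 0.75% district = 8.75% → £0.88
Desk lamp £38.71: furniture → 5.5% + 1.25% district = 6.75% → £2.61
Total tax = £3.85 + £1.79 + £0.71 + £1.55 + £0.88 + £2.61 = £11.39

£11.39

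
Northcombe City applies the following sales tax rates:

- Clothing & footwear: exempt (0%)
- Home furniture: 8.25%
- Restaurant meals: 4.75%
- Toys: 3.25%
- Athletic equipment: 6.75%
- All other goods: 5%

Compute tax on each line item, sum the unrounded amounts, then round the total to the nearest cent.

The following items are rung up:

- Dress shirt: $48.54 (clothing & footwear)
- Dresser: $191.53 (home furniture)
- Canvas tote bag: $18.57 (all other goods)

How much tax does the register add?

Dress shirt $48.54: clothing & footwear → 0% → $0.00
Dresser $191.53: home furniture → 8.25% → $15.801225
Canvas tote bag $18.57: all other goods → 5% → $0.9285
Unrounded tax sum = $16.729725 → $16.73

$16.73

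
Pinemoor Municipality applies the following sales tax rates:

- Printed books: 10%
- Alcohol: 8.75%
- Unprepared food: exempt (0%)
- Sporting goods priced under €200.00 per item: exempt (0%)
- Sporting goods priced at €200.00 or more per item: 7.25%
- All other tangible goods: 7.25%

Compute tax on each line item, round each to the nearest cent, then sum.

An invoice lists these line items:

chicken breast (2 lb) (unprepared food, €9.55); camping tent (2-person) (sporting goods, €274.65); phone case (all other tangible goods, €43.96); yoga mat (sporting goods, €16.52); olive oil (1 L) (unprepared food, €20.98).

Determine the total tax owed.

Chicken breast (2 lb) €9.55: unprepared food → 0% → €0.00
Camping tent (2-person) €274.65: sporting goods, €200.00 or more → 7.25% → €19.91
Phone case €43.96: all other tangible goods → 7.25% → €3.19
Yoga mat €16.52: sporting goods, under €200.00 → 0% → €0.00
Olive oil (1 L) €20.98: unprepared food → 0% → €0.00
Total tax = €19.91 + €3.19 = €23.10

€23.10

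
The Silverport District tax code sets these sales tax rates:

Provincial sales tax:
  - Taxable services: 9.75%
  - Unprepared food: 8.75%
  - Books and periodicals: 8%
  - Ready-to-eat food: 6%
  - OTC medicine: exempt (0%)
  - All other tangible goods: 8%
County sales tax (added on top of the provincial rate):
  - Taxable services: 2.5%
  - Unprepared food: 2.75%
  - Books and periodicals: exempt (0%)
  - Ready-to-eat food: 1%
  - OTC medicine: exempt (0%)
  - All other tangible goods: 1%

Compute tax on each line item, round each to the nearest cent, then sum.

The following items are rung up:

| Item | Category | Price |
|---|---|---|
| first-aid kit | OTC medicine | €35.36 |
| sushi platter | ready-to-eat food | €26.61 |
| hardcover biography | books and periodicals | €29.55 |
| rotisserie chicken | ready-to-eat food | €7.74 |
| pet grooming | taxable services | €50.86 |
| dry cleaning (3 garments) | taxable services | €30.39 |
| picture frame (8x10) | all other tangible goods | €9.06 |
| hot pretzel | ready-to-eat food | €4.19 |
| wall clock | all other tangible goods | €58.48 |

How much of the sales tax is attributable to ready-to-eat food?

€2.69

Sushi platter €26.61: ready-to-eat food → 6% + 1% county = 7% → €1.86
Rotisserie chicken €7.74: ready-to-eat food → 6% + 1% county = 7% → €0.54
Hot pretzel €4.19: ready-to-eat food → 6% + 1% county = 7% → €0.29
Tax on ready-to-eat food = €1.86 + €0.54 + €0.29 = €2.69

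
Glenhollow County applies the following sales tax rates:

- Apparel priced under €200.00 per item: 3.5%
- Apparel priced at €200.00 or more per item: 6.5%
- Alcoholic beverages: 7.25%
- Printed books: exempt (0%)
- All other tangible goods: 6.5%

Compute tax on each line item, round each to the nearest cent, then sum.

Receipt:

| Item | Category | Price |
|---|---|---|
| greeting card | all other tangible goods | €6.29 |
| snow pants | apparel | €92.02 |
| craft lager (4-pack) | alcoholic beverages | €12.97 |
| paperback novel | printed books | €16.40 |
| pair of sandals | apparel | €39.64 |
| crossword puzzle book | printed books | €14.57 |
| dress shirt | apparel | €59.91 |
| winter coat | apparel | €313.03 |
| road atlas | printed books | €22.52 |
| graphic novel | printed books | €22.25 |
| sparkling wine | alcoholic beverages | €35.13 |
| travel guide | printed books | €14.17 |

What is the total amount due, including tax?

Greeting card €6.29: all other tangible goods → 6.5% → €0.41
Snow pants €92.02: apparel, under €200.00 → 3.5% → €3.22
Craft lager (4-pack) €12.97: alcoholic beverages → 7.25% → €0.94
Paperback novel €16.40: printed books → 0% → €0.00
Pair of sandals €39.64: apparel, under €200.00 → 3.5% → €1.39
Crossword puzzle book €14.57: printed books → 0% → €0.00
Dress shirt €59.91: apparel, under €200.00 → 3.5% → €2.10
Winter coat €313.03: apparel, €200.00 or more → 6.5% → €20.35
Road atlas €22.52: printed books → 0% → €0.00
Graphic novel €22.25: printed books → 0% → €0.00
Sparkling wine €35.13: alcoholic beverages → 7.25% → €2.55
Travel guide €14.17: printed books → 0% → €0.00
Subtotal = €648.90; tax = €30.96; total due = €679.86

€679.86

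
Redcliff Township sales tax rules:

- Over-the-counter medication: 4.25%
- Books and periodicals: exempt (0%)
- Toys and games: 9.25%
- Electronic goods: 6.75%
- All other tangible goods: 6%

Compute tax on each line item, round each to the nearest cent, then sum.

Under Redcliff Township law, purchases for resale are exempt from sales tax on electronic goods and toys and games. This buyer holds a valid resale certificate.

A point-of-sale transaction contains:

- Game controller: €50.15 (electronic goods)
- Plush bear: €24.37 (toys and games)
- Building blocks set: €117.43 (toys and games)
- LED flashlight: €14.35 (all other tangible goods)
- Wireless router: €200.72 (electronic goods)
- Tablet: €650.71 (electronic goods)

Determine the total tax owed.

€0.86

Game controller €50.15: electronic goods, buyer-exempt → 0% → €0.00
Plush bear €24.37: toys and games, buyer-exempt → 0% → €0.00
Building blocks set €117.43: toys and games, buyer-exempt → 0% → €0.00
LED flashlight €14.35: all other tangible goods → 6% → €0.86
Wireless router €200.72: electronic goods, buyer-exempt → 0% → €0.00
Tablet €650.71: electronic goods, buyer-exempt → 0% → €0.00
Total tax = €0.86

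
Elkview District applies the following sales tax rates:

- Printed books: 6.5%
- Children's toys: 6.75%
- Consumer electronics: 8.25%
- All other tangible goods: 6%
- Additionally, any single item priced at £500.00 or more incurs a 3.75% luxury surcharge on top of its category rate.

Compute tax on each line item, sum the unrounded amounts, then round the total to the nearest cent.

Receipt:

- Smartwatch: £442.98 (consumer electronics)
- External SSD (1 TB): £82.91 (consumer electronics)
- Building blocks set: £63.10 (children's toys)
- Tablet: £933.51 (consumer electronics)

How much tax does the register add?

£159.67

Smartwatch £442.98: consumer electronics → 8.25% → £36.54585
External SSD (1 TB) £82.91: consumer electronics → 8.25% → £6.840075
Building blocks set £63.10: children's toys → 6.75% → £4.25925
Tablet £933.51: consumer electronics → 8.25% + 3.75% surcharge = 12% → £112.0212
Unrounded tax sum = £159.666375 → £159.67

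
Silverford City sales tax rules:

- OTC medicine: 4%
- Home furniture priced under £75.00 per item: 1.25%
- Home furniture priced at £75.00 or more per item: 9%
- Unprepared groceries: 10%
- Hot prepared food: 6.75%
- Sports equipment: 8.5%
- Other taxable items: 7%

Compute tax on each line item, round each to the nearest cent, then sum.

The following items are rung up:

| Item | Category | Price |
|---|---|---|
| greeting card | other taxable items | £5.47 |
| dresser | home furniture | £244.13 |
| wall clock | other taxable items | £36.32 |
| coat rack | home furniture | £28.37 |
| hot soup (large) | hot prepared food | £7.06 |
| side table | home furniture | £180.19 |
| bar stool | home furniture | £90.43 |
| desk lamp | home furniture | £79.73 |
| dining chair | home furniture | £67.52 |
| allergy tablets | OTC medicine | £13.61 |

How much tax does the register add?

£58.64

Greeting card £5.47: other taxable items → 7% → £0.38
Dresser £244.13: home furniture, £75.00 or more → 9% → £21.97
Wall clock £36.32: other taxable items → 7% → £2.54
Coat rack £28.37: home furniture, under £75.00 → 1.25% → £0.35
Hot soup (large) £7.06: hot prepared food → 6.75% → £0.48
Side table £180.19: home furniture, £75.00 or more → 9% → £16.22
Bar stool £90.43: home furniture, £75.00 or more → 9% → £8.14
Desk lamp £79.73: home furniture, £75.00 or more → 9% → £7.18
Dining chair £67.52: home furniture, under £75.00 → 1.25% → £0.84
Allergy tablets £13.61: OTC medicine → 4% → £0.54
Total tax = £0.38 + £21.97 + £2.54 + £0.35 + £0.48 + £16.22 + £8.14 + £7.18 + £0.84 + £0.54 = £58.64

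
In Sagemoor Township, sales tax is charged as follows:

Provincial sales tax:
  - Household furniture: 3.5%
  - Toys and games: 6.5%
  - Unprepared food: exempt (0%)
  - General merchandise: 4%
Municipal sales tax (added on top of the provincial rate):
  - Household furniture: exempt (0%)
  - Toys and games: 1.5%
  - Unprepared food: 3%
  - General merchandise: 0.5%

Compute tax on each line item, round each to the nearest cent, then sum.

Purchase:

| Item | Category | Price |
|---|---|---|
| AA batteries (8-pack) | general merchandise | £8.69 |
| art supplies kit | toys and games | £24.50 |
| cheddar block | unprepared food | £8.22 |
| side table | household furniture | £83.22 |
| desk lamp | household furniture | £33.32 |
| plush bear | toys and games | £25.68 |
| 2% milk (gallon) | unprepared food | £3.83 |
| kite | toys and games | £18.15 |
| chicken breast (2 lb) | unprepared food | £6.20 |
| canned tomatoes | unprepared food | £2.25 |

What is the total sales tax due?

AA batteries (8-pack) £8.69: general merchandise → 4% + 0.5% municipal = 4.5% → £0.39
Art supplies kit £24.50: toys and games → 6.5% + 1.5% municipal = 8% → £1.96
Cheddar block £8.22: unprepared food → 0% + 3% municipal = 3% → £0.25
Side table £83.22: household furniture → 3.5% + 0% municipal = 3.5% → £2.91
Desk lamp £33.32: household furniture → 3.5% + 0% municipal = 3.5% → £1.17
Plush bear £25.68: toys and games → 6.5% + 1.5% municipal = 8% → £2.05
2% milk (gallon) £3.83: unprepared food → 0% + 3% municipal = 3% → £0.11
Kite £18.15: toys and games → 6.5% + 1.5% municipal = 8% → £1.45
Chicken breast (2 lb) £6.20: unprepared food → 0% + 3% municipal = 3% → £0.19
Canned tomatoes £2.25: unprepared food → 0% + 3% municipal = 3% → £0.07
Total tax = £0.39 + £1.96 + £0.25 + £2.91 + £1.17 + £2.05 + £0.11 + £1.45 + £0.19 + £0.07 = £10.55

£10.55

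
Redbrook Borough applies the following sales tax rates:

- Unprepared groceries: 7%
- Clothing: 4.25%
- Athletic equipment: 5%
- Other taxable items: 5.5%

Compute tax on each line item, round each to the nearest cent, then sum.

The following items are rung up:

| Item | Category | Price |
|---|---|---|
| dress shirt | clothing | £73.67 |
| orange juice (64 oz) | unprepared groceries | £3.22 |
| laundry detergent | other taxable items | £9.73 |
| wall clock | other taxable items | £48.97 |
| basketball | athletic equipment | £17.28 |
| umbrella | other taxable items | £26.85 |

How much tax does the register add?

£8.93

Dress shirt £73.67: clothing → 4.25% → £3.13
Orange juice (64 oz) £3.22: unprepared groceries → 7% → £0.23
Laundry detergent £9.73: other taxable items → 5.5% → £0.54
Wall clock £48.97: other taxable items → 5.5% → £2.69
Basketball £17.28: athletic equipment → 5% → £0.86
Umbrella £26.85: other taxable items → 5.5% → £1.48
Total tax = £3.13 + £0.23 + £0.54 + £2.69 + £0.86 + £1.48 = £8.93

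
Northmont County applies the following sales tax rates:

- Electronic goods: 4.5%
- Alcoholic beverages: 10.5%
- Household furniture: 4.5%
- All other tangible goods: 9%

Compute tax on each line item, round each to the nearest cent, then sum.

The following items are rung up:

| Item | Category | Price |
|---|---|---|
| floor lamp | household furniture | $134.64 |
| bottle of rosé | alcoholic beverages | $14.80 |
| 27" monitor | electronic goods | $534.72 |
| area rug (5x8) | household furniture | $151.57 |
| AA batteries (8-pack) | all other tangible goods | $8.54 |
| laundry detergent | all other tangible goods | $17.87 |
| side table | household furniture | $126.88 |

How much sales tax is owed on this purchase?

Floor lamp $134.64: household furniture → 4.5% → $6.06
Bottle of rosé $14.80: alcoholic beverages → 10.5% → $1.55
27" monitor $534.72: electronic goods → 4.5% → $24.06
Area rug (5x8) $151.57: household furniture → 4.5% → $6.82
AA batteries (8-pack) $8.54: all other tangible goods → 9% → $0.77
Laundry detergent $17.87: all other tangible goods → 9% → $1.61
Side table $126.88: household furniture → 4.5% → $5.71
Total tax = $6.06 + $1.55 + $24.06 + $6.82 + $0.77 + $1.61 + $5.71 = $46.58

$46.58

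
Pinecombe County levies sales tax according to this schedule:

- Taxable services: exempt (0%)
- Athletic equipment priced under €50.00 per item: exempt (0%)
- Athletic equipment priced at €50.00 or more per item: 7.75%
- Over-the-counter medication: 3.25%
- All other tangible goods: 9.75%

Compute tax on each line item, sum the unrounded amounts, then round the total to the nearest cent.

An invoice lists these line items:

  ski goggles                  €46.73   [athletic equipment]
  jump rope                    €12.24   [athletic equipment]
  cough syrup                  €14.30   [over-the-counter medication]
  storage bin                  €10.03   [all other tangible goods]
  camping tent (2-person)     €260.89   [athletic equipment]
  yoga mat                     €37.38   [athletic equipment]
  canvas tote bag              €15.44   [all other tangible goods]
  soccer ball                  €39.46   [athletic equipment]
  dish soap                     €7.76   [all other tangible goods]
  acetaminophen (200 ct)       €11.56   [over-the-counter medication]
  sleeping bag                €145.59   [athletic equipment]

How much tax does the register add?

Ski goggles €46.73: athletic equipment, under €50.00 → 0% → €0.00
Jump rope €12.24: athletic equipment, under €50.00 → 0% → €0.00
Cough syrup €14.30: over-the-counter medication → 3.25% → €0.46475
Storage bin €10.03: all other tangible goods → 9.75% → €0.977925
Camping tent (2-person) €260.89: athletic equipment, €50.00 or more → 7.75% → €20.218975
Yoga mat €37.38: athletic equipment, under €50.00 → 0% → €0.00
Canvas tote bag €15.44: all other tangible goods → 9.75% → €1.5054
Soccer ball €39.46: athletic equipment, under €50.00 → 0% → €0.00
Dish soap €7.76: all other tangible goods → 9.75% → €0.7566
Acetaminophen (200 ct) €11.56: over-the-counter medication → 3.25% → €0.3757
Sleeping bag €145.59: athletic equipment, €50.00 or more → 7.75% → €11.283225
Unrounded tax sum = €35.582575 → €35.58

€35.58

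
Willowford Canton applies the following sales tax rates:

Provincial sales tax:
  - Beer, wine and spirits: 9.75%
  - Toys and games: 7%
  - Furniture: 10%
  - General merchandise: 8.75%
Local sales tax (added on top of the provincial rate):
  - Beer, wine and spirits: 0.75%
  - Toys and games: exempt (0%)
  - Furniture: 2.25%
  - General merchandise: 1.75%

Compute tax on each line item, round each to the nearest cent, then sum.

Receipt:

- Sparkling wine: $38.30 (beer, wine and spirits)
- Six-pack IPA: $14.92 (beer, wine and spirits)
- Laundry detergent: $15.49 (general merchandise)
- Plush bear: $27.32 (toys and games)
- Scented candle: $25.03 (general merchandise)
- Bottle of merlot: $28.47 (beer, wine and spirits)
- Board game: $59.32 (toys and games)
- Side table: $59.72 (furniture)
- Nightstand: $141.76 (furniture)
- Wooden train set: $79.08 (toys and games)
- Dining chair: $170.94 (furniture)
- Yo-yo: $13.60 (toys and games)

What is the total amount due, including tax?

Sparkling wine $38.30: beer, wine and spirits → 9.75% + 0.75% local = 10.5% → $4.02
Six-pack IPA $14.92: beer, wine and spirits → 9.75% + 0.75% local = 10.5% → $1.57
Laundry detergent $15.49: general merchandise → 8.75% + 1.75% local = 10.5% → $1.63
Plush bear $27.32: toys and games → 7% + 0% local = 7% → $1.91
Scented candle $25.03: general merchandise → 8.75% + 1.75% local = 10.5% → $2.63
Bottle of merlot $28.47: beer, wine and spirits → 9.75% + 0.75% local = 10.5% → $2.99
Board game $59.32: toys and games → 7% + 0% local = 7% → $4.15
Side table $59.72: furniture → 10% + 2.25% local = 12.25% → $7.32
Nightstand $141.76: furniture → 10% + 2.25% local = 12.25% → $17.37
Wooden train set $79.08: toys and games → 7% + 0% local = 7% → $5.54
Dining chair $170.94: furniture → 10% + 2.25% local = 12.25% → $20.94
Yo-yo $13.60: toys and games → 7% + 0% local = 7% → $0.95
Subtotal = $673.95; tax = $71.02; total due = $744.97

$744.97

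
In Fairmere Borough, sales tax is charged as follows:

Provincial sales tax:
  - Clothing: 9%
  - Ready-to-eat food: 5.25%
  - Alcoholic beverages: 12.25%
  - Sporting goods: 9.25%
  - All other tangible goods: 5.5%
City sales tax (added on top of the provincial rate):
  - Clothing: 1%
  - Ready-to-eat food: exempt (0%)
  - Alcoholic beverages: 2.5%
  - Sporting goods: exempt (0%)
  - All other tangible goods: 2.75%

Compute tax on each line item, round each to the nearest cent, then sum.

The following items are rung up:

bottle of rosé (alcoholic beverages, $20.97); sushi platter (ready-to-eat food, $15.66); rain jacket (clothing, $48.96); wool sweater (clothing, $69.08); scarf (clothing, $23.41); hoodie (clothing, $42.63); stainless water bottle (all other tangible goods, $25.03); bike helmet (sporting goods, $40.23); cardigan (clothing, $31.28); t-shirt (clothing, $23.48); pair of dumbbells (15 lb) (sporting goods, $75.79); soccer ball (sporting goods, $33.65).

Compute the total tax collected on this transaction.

$43.70

Bottle of rosé $20.97: alcoholic beverages → 12.25% + 2.5% city = 14.75% → $3.09
Sushi platter $15.66: ready-to-eat food → 5.25% + 0% city = 5.25% → $0.82
Rain jacket $48.96: clothing → 9% + 1% city = 10% → $4.90
Wool sweater $69.08: clothing → 9% + 1% city = 10% → $6.91
Scarf $23.41: clothing → 9% + 1% city = 10% → $2.34
Hoodie $42.63: clothing → 9% + 1% city = 10% → $4.26
Stainless water bottle $25.03: all other tangible goods → 5.5% + 2.75% city = 8.25% → $2.06
Bike helmet $40.23: sporting goods → 9.25% + 0% city = 9.25% → $3.72
Cardigan $31.28: clothing → 9% + 1% city = 10% → $3.13
T-shirt $23.48: clothing → 9% + 1% city = 10% → $2.35
Pair of dumbbells (15 lb) $75.79: sporting goods → 9.25% + 0% city = 9.25% → $7.01
Soccer ball $33.65: sporting goods → 9.25% + 0% city = 9.25% → $3.11
Total tax = $3.09 + $0.82 + $4.90 + $6.91 + $2.34 + $4.26 + $2.06 + $3.72 + $3.13 + $2.35 + $7.01 + $3.11 = $43.70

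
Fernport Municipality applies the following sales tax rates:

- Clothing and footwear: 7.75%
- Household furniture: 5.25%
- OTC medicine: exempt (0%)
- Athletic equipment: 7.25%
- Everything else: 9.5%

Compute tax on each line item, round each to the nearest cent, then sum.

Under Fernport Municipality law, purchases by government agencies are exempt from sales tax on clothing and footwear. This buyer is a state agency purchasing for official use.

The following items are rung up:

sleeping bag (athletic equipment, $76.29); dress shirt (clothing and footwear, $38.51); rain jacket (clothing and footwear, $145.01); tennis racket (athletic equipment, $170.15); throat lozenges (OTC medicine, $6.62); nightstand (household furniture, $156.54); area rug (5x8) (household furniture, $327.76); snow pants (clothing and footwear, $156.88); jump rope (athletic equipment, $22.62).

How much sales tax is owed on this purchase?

Sleeping bag $76.29: athletic equipment → 7.25% → $5.53
Dress shirt $38.51: clothing and footwear, buyer-exempt → 0% → $0.00
Rain jacket $145.01: clothing and footwear, buyer-exempt → 0% → $0.00
Tennis racket $170.15: athletic equipment → 7.25% → $12.34
Throat lozenges $6.62: OTC medicine → 0% → $0.00
Nightstand $156.54: household furniture → 5.25% → $8.22
Area rug (5x8) $327.76: household furniture → 5.25% → $17.21
Snow pants $156.88: clothing and footwear, buyer-exempt → 0% → $0.00
Jump rope $22.62: athletic equipment → 7.25% → $1.64
Total tax = $5.53 + $12.34 + $8.22 + $17.21 + $1.64 = $44.94

$44.94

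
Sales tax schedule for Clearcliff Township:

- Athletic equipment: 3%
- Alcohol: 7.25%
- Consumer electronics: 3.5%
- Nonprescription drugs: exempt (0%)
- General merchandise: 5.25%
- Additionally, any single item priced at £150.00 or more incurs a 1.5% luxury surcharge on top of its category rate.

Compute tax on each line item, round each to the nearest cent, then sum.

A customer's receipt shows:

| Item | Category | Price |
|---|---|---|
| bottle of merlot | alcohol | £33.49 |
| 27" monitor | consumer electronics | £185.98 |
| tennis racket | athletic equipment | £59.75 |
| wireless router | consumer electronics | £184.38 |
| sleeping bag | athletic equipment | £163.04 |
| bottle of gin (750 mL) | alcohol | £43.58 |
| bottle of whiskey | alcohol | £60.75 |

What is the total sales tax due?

Bottle of merlot £33.49: alcohol → 7.25% → £2.43
27" monitor £185.98: consumer electronics → 3.5% + 1.5% surcharge = 5% → £9.30
Tennis racket £59.75: athletic equipment → 3% → £1.79
Wireless router £184.38: consumer electronics → 3.5% + 1.5% surcharge = 5% → £9.22
Sleeping bag £163.04: athletic equipment → 3% + 1.5% surcharge = 4.5% → £7.34
Bottle of gin (750 mL) £43.58: alcohol → 7.25% → £3.16
Bottle of whiskey £60.75: alcohol → 7.25% → £4.40
Total tax = £2.43 + £9.30 + £1.79 + £9.22 + £7.34 + £3.16 + £4.40 = £37.64

£37.64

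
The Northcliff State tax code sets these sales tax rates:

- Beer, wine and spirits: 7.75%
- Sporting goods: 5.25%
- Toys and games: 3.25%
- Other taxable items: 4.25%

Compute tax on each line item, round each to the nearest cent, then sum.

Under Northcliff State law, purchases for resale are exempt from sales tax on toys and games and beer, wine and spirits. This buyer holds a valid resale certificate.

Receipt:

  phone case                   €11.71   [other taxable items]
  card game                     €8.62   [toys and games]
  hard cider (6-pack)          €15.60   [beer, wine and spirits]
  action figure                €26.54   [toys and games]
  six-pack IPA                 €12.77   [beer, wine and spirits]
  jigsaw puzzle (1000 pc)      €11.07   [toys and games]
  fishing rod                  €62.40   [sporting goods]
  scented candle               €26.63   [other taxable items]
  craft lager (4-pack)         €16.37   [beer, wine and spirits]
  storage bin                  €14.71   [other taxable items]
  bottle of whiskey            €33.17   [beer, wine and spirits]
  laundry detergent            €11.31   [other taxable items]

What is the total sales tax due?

Phone case €11.71: other taxable items → 4.25% → €0.50
Card game €8.62: toys and games, buyer-exempt → 0% → €0.00
Hard cider (6-pack) €15.60: beer, wine and spirits, buyer-exempt → 0% → €0.00
Action figure €26.54: toys and games, buyer-exempt → 0% → €0.00
Six-pack IPA €12.77: beer, wine and spirits, buyer-exempt → 0% → €0.00
Jigsaw puzzle (1000 pc) €11.07: toys and games, buyer-exempt → 0% → €0.00
Fishing rod €62.40: sporting goods → 5.25% → €3.28
Scented candle €26.63: other taxable items → 4.25% → €1.13
Craft lager (4-pack) €16.37: beer, wine and spirits, buyer-exempt → 0% → €0.00
Storage bin €14.71: other taxable items → 4.25% → €0.63
Bottle of whiskey €33.17: beer, wine and spirits, buyer-exempt → 0% → €0.00
Laundry detergent €11.31: other taxable items → 4.25% → €0.48
Total tax = €0.50 + €3.28 + €1.13 + €0.63 + €0.48 = €6.02

€6.02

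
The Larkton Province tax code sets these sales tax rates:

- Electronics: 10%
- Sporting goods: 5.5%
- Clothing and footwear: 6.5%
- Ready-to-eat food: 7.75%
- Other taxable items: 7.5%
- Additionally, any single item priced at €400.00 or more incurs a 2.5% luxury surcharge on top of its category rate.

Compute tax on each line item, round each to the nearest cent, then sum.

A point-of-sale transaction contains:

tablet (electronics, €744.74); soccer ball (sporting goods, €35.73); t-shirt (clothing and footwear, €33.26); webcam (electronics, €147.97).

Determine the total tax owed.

Tablet €744.74: electronics → 10% + 2.5% surcharge = 12.5% → €93.09
Soccer ball €35.73: sporting goods → 5.5% → €1.97
T-shirt €33.26: clothing and footwear → 6.5% → €2.16
Webcam €147.97: electronics → 10% → €14.80
Total tax = €93.09 + €1.97 + €2.16 + €14.80 = €112.02

€112.02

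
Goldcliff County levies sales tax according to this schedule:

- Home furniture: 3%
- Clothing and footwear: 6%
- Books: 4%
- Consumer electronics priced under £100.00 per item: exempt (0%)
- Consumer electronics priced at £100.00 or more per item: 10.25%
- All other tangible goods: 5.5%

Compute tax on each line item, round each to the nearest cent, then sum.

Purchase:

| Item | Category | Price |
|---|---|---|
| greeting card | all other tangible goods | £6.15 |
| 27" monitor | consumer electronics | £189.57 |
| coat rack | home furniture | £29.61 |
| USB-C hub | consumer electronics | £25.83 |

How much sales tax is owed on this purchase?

£20.66

Greeting card £6.15: all other tangible goods → 5.5% → £0.34
27" monitor £189.57: consumer electronics, £100.00 or more → 10.25% → £19.43
Coat rack £29.61: home furniture → 3% → £0.89
USB-C hub £25.83: consumer electronics, under £100.00 → 0% → £0.00
Total tax = £0.34 + £19.43 + £0.89 = £20.66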